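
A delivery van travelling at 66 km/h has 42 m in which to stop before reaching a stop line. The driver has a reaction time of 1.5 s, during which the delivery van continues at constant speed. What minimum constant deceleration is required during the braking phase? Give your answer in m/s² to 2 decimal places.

66 km/h ÷ 3.6 = 18.3333 m/s.
Distance covered during reaction = 18.3333 × 1.5 = 27.500 m.
Distance available for braking: 42 − 27.500 = 14.500 m.
v² = 2a·d ⇒ a = v²/(2d) = 18.3333² / (2 × 14.500) = 336.110 / 29.000 = 11.5900 m/s².

Required deceleration ≈ 11.59 m/s²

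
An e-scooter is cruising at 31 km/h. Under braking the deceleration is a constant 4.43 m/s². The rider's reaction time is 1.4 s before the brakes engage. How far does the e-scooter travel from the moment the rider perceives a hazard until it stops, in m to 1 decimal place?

31 km/h ÷ 3.6 = 8.6111 m/s.
Reaction distance = v·t_r = 8.6111 × 1.4 = 12.056 m.
Braking distance = v²/(2a) = 8.6111² / (2 × 4.430) = 74.151 / 8.860 = 8.369 m.
Total = 12.056 + 8.369 = 20.425 m.

Total stopping distance ≈ 20.4 m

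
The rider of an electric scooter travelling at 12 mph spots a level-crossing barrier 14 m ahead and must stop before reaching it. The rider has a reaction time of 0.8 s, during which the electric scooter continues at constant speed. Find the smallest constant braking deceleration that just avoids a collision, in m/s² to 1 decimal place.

12 mph × 0.44704 = 5.3645 m/s.
Distance covered during reaction = 5.3645 × 0.8 = 4.292 m.
Distance available for braking: 14 − 4.292 = 9.708 m.
v² = 2a·d ⇒ a = v²/(2d) = 5.3645² / (2 × 9.708) = 28.778 / 19.416 = 1.4822 m/s².

Required deceleration ≈ 1.5 m/s²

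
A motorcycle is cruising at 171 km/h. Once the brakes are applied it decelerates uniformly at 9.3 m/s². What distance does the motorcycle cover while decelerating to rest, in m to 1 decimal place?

171 km/h ÷ 3.6 = 47.5000 m/s.
Braking distance = v²/(2a) = 47.5000² / (2 × 9.300) = 2256.250 / 18.600 = 121.304 m.

Braking distance ≈ 121.3 m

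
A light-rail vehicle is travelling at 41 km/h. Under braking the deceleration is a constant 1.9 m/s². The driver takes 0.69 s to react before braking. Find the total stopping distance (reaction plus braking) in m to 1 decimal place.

41 km/h ÷ 3.6 = 11.3889 m/s.
Reaction distance = v·t_r = 11.3889 × 0.69 = 7.858 m.
Braking distance = v²/(2a) = 11.3889² / (2 × 1.900) = 129.707 / 3.800 = 34.133 m.
Total = 7.858 + 34.133 = 41.991 m.

Total stopping distance ≈ 42.0 m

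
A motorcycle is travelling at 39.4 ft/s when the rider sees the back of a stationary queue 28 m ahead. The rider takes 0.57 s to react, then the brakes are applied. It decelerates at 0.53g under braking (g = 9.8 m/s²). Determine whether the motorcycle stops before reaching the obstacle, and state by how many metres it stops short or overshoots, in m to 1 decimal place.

Yes — it stops 7.3 m short of the obstacle

39.4 ft/s × 0.3048 = 12.0091 m/s.
a = 0.53 × 9.8 = 5.194 m/s².
Reaction distance = 12.0091 × 0.57 = 6.845 m.
Braking distance = v²/(2a) = 144.218 / 10.388 = 13.883 m.
Total stopping distance = 6.845 + 13.883 = 20.728 m, vs 28 m available — it stops with 28 − 20.728 = 7.272 m to spare.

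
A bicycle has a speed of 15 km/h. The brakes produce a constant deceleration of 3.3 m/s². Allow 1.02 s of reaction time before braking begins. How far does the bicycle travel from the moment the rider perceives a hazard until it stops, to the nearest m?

15 km/h ÷ 3.6 = 4.1667 m/s.
Reaction distance = v·t_r = 4.1667 × 1.02 = 4.250 m.
Braking distance = v²/(2a) = 4.1667² / (2 × 3.300) = 17.361 / 6.600 = 2.630 m.
Total = 4.250 + 2.630 = 6.880 m.

Total stopping distance ≈ 7 m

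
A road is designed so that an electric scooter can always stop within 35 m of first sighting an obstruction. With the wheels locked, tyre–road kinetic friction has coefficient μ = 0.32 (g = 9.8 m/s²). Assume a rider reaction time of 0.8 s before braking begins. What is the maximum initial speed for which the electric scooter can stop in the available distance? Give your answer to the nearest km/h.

a = μg = 0.32 × 9.8 = 3.136 m/s².
Stopping distance: v·t_r + v²/(2a) = 35 with t_r = 0.8 s and a = 3.136 m/s².
So v² + 5.018 v − 219.52 = 0.
Positive root: v = −a·t_r + √((a·t_r)² + 2a·d) = −2.509 + √(6.295 + 219.52) = 12.5181 m/s.
12.5181 m/s × 3.6 = 45.065 km/h.

Maximum speed ≈ 45 km/h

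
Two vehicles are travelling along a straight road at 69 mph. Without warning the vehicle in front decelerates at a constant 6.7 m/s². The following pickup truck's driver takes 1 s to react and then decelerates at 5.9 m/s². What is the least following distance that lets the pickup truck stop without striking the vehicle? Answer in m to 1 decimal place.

69 mph × 0.44704 = 30.8458 m/s.
Leader travels v²/(2a_L) = 951.463 / 13.400 = 71.005 m before stopping.
Follower covers v·t_r = 30.8458 × 1 = 30.846 m while reacting, then v²/(2a_F) = 951.463 / 11.800 = 80.632 m while braking, for a total of 30.846 + 80.632 = 111.478 m.
Since a_F ≤ a_L and the follower starts braking later, the follower is never slower than the leader, so the closest approach is when both have stopped.
Minimum gap = 111.478 − 71.005 = 40.473 m.

Minimum gap ≈ 40.5 m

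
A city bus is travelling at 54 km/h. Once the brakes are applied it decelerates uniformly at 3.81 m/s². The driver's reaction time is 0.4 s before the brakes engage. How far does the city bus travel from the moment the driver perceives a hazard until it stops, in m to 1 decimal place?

54 km/h ÷ 3.6 = 15.0000 m/s.
Reaction distance = v·t_r = 15.0000 × 0.4 = 6.000 m.
Braking distance = v²/(2a) = 15.0000² / (2 × 3.810) = 225.000 / 7.620 = 29.528 m.
Total = 6.000 + 29.528 = 35.528 m.

Total stopping distance ≈ 35.5 m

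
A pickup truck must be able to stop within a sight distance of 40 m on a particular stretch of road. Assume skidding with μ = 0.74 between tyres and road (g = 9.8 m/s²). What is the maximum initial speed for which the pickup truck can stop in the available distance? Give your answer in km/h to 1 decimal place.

a = μg = 0.74 × 9.8 = 7.252 m/s².
v²/(2a) = d ⇒ v = √(2 × 7.252 × 40) = √580.16 = 24.0865 m/s.
24.0865 m/s × 3.6 = 86.711 km/h.

Maximum speed ≈ 86.7 km/h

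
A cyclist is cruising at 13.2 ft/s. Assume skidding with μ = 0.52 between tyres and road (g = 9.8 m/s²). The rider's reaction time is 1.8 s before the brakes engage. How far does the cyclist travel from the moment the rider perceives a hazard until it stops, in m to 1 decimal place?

Total stopping distance ≈ 8.8 m

13.2 ft/s × 0.3048 = 4.0234 m/s.
a = μg = 0.52 × 9.8 = 5.096 m/s².
Reaction distance = v·t_r = 4.0234 × 1.8 = 7.242 m.
Braking distance = v²/(2a) = 4.0234² / (2 × 5.096) = 16.188 / 10.192 = 1.588 m.
Total = 7.242 + 1.588 = 8.830 m.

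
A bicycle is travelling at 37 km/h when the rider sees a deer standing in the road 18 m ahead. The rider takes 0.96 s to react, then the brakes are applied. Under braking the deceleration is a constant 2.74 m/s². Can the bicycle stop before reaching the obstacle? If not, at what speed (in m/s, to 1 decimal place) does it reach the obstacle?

37 km/h ÷ 3.6 = 10.2778 m/s.
Reaction distance = 10.2778 × 0.96 = 9.867 m.
Braking distance needed to stop: v²/(2a) = 105.633 / 5.480 = 19.276 m, so total needed = 9.867 + 19.276 = 29.143 m > 18 m — it cannot stop.
Distance remaining when braking begins: 18 − 9.867 = 8.133 m.
v² = v₀² − 2a·d = 105.633 − 2 × 2.740 × 8.133 = 61.064 m²/s².
v = √61.064 = 7.814 m/s.

No — it strikes the obstacle at 7.8 m/s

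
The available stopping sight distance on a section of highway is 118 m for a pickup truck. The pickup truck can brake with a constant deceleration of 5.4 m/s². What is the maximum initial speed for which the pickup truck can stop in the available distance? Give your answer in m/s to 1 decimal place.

v²/(2a) = d ⇒ v = √(2 × 5.400 × 118) = √1274.40 = 35.6987 m/s.

Maximum speed ≈ 35.7 m/s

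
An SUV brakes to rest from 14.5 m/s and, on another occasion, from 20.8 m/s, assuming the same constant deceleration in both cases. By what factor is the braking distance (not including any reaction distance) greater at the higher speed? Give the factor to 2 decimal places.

Factor ≈ 2.06

Braking distance d = v²/(2a), so with a fixed, d ∝ v².
Factor = (20.8/14.5)² = 1.4345² = 2.0578.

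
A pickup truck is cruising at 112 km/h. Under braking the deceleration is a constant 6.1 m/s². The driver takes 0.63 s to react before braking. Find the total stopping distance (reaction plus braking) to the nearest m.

112 km/h ÷ 3.6 = 31.1111 m/s.
Reaction distance = v·t_r = 31.1111 × 0.63 = 19.600 m.
Braking distance = v²/(2a) = 31.1111² / (2 × 6.100) = 967.901 / 12.200 = 79.336 m.
Total = 19.600 + 79.336 = 98.936 m.

Total stopping distance ≈ 99 m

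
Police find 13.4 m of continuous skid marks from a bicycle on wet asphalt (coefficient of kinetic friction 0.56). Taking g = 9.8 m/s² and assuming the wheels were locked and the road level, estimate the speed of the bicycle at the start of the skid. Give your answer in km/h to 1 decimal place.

Deceleration a = μg = 0.56 × 9.8 = 5.488 m/s².
v = √(2a·d) = √(2 × 5.488 × 13.4) = √147.078 = 12.1276 m/s.
= 12.1276 × 3.6 = 43.659 km/h.

Initial speed ≈ 43.7 km/h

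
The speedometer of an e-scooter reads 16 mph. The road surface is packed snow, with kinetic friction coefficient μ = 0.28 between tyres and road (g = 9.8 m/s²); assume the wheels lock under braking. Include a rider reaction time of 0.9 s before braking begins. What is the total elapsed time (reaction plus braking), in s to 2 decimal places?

Total time ≈ 3.51 s

16 mph × 0.44704 = 7.1526 m/s.
a = μg = 0.28 × 9.8 = 2.744 m/s².
Braking time = v/a = 7.1526 / 2.744 = 2.607 s.
Total = 0.9 + 2.607 = 3.507 s.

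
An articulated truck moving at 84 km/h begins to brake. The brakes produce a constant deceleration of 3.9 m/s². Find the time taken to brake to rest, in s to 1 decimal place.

84 km/h ÷ 3.6 = 23.3333 m/s.
Braking time = v/a = 23.3333 / 3.900 = 5.983 s.

Braking time ≈ 6.0 s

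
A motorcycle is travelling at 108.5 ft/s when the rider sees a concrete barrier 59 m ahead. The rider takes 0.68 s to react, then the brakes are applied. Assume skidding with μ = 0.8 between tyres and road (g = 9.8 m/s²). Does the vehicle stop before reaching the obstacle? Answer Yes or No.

108.5 ft/s × 0.3048 = 33.0708 m/s.
a = μg = 0.8 × 9.8 = 7.840 m/s².
Reaction distance = 33.0708 × 0.68 = 22.488 m.
Braking distance = v²/(2a) = 1093.678 / 15.680 = 69.750 m.
Total stopping distance = 22.488 + 69.750 = 92.238 m, vs 59 m available — it cannot stop in time and overshoots by 92.238 − 59 = 33.238 m.

No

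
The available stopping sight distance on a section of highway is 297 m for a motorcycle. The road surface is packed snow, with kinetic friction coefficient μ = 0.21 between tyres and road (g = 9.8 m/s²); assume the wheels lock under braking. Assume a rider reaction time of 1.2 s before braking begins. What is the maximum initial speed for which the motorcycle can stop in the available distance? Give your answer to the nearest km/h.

Maximum speed ≈ 117 km/h

a = μg = 0.21 × 9.8 = 2.058 m/s².
Stopping distance: v·t_r + v²/(2a) = 297 with t_r = 1.2 s and a = 2.058 m/s².
So v² + 4.939 v − 1222.45 = 0.
Positive root: v = −a·t_r + √((a·t_r)² + 2a·d) = −2.470 + √(6.101 + 1222.45) = 32.5807 m/s.
32.5807 m/s × 3.6 = 117.291 km/h.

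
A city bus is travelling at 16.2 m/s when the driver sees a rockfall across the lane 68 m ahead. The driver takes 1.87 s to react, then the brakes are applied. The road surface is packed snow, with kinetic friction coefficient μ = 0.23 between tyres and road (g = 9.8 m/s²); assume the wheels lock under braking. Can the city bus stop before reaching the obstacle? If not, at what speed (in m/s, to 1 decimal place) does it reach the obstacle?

No — it strikes the obstacle at 9.6 m/s

a = μg = 0.23 × 9.8 = 2.254 m/s².
Reaction distance = 16.2000 × 1.87 = 30.294 m.
Braking distance needed to stop: v²/(2a) = 262.440 / 4.508 = 58.217 m, so total needed = 30.294 + 58.217 = 88.511 m > 68 m — it cannot stop.
Distance remaining when braking begins: 68 − 30.294 = 37.706 m.
v² = v₀² − 2a·d = 262.440 − 2 × 2.254 × 37.706 = 92.461 m²/s².
v = √92.461 = 9.616 m/s.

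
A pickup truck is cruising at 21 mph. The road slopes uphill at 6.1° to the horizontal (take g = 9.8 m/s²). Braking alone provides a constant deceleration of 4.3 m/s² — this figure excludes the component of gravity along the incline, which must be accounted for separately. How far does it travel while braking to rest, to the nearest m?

Braking distance ≈ 8 m

21 mph × 0.44704 = 9.3878 m/s.
Gravity along the uphill slope adds to the braking deceleration: a_eff = 4.300 + 9.8·sin 6.1° = 4.300 + 1.041 = 5.341 m/s².
Braking distance = v²/(2a) = 9.3878² / (2 × 5.341) = 88.131 / 10.682 = 8.250 m.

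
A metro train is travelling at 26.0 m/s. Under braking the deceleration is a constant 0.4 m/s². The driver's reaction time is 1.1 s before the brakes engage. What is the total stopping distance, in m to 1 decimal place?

Total stopping distance ≈ 873.6 m

Reaction distance = v·t_r = 26.0000 × 1.1 = 28.600 m.
Braking distance = v²/(2a) = 26.0000² / (2 × 0.400) = 676.000 / 0.800 = 845.000 m.
Total = 28.600 + 845.000 = 873.600 m.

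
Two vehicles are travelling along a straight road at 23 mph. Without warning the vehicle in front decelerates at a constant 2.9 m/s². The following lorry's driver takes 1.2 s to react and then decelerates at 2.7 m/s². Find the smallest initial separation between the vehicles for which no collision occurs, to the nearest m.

23 mph × 0.44704 = 10.2819 m/s.
Leader travels v²/(2a_L) = 105.717 / 5.800 = 18.227 m before stopping.
Follower covers v·t_r = 10.2819 × 1.2 = 12.338 m while reacting, then v²/(2a_F) = 105.717 / 5.400 = 19.577 m while braking, for a total of 12.338 + 19.577 = 31.915 m.
Since a_F ≤ a_L and the follower starts braking later, the follower is never slower than the leader, so the closest approach is when both have stopped.
Minimum gap = 31.915 − 18.227 = 13.688 m.

Minimum gap ≈ 14 m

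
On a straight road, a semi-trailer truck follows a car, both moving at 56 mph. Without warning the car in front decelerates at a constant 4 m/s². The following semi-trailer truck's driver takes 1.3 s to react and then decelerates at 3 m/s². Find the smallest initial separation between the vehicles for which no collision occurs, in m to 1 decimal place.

56 mph × 0.44704 = 25.0342 m/s.
Leader travels v²/(2a_L) = 626.711 / 8.000 = 78.339 m before stopping.
Follower covers v·t_r = 25.0342 × 1.3 = 32.544 m while reacting, then v²/(2a_F) = 626.711 / 6.000 = 104.452 m while braking, for a total of 32.544 + 104.452 = 136.996 m.
Since a_F ≤ a_L and the follower starts braking later, the follower is never slower than the leader, so the closest approach is when both have stopped.
Minimum gap = 136.996 − 78.339 = 58.657 m.

Minimum gap ≈ 58.7 m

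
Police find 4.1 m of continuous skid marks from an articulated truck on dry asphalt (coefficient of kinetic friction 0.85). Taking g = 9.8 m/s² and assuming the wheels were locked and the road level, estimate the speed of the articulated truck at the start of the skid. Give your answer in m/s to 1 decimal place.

Initial speed ≈ 8.3 m/s

Deceleration a = μg = 0.85 × 9.8 = 8.330 m/s².
v = √(2a·d) = √(2 × 8.330 × 4.1) = √68.306 = 8.2647 m/s.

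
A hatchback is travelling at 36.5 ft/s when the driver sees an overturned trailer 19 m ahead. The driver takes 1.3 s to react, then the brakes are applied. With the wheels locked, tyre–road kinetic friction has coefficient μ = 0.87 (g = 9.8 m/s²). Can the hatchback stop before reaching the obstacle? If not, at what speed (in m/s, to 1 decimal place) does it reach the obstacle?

No — it strikes the obstacle at 6.8 m/s

36.5 ft/s × 0.3048 = 11.1252 m/s.
a = μg = 0.87 × 9.8 = 8.526 m/s².
Reaction distance = 11.1252 × 1.3 = 14.463 m.
Braking distance needed to stop: v²/(2a) = 123.770 / 17.052 = 7.258 m, so total needed = 14.463 + 7.258 = 21.721 m > 19 m — it cannot stop.
Distance remaining when braking begins: 19 − 14.463 = 4.537 m.
v² = v₀² − 2a·d = 123.770 − 2 × 8.526 × 4.537 = 46.405 m²/s².
v = √46.405 = 6.812 m/s.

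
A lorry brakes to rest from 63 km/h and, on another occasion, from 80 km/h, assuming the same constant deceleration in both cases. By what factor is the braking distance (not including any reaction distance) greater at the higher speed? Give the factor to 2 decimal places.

Factor ≈ 1.61

Braking distance d = v²/(2a), so with a fixed, d ∝ v².
Factor = (80/63)² = 1.2698² = 1.6124.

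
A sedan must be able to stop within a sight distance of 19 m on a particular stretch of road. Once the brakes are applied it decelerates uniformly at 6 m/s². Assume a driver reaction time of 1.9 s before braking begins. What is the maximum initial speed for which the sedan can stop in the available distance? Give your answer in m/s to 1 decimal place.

Stopping distance: v·t_r + v²/(2a) = 19 with t_r = 1.9 s and a = 6.000 m/s².
So v² + 22.800 v − 228.00 = 0.
Positive root: v = −a·t_r + √((a·t_r)² + 2a·d) = −11.400 + √(129.960 + 228.00) = 7.5198 m/s.

Maximum speed ≈ 7.5 m/s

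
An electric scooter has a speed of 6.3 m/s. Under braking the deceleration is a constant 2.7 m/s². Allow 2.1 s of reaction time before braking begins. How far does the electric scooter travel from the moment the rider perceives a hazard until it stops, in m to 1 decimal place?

Reaction distance = v·t_r = 6.3000 × 2.1 = 13.230 m.
Braking distance = v²/(2a) = 6.3000² / (2 × 2.700) = 39.690 / 5.400 = 7.350 m.
Total = 13.230 + 7.350 = 20.580 m.

Total stopping distance ≈ 20.6 m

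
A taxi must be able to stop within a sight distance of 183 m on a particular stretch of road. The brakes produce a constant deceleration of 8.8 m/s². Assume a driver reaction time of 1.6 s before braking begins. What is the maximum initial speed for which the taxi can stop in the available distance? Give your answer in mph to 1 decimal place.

Stopping distance: v·t_r + v²/(2a) = 183 with t_r = 1.6 s and a = 8.800 m/s².
So v² + 28.160 v − 3220.80 = 0.
Positive root: v = −a·t_r + √((a·t_r)² + 2a·d) = −14.080 + √(198.246 + 3220.80) = 44.3926 m/s.
44.3926 m/s ÷ 0.44704 = 99.303 mph.

Maximum speed ≈ 99.3 mph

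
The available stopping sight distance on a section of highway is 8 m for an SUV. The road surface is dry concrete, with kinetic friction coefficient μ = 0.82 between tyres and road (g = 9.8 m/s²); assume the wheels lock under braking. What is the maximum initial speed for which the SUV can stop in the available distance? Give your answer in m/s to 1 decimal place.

a = μg = 0.82 × 9.8 = 8.036 m/s².
v²/(2a) = d ⇒ v = √(2 × 8.036 × 8) = √128.58 = 11.3393 m/s.

Maximum speed ≈ 11.3 m/s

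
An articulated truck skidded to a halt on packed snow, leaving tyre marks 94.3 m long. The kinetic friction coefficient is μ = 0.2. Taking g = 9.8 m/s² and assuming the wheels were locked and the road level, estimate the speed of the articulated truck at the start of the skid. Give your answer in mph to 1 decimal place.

Deceleration a = μg = 0.2 × 9.8 = 1.960 m/s².
v = √(2a·d) = √(2 × 1.960 × 94.3) = √369.656 = 19.2264 m/s.
= 19.2264 ÷ 0.44704 = 43.008 mph.

Initial speed ≈ 43.0 mph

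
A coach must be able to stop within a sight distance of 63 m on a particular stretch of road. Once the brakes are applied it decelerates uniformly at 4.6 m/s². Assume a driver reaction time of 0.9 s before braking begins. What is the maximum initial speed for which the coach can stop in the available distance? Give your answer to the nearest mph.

Maximum speed ≈ 45 mph

Stopping distance: v·t_r + v²/(2a) = 63 with t_r = 0.9 s and a = 4.600 m/s².
So v² + 8.280 v − 579.60 = 0.
Positive root: v = −a·t_r + √((a·t_r)² + 2a·d) = −4.140 + √(17.140 + 579.60) = 20.2883 m/s.
20.2883 m/s ÷ 0.44704 = 45.384 mph.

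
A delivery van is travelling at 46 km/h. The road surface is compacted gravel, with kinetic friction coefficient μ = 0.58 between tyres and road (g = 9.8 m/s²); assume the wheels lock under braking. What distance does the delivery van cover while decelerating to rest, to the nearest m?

Braking distance ≈ 14 m

46 km/h ÷ 3.6 = 12.7778 m/s.
a = μg = 0.58 × 9.8 = 5.684 m/s².
Braking distance = v²/(2a) = 12.7778² / (2 × 5.684) = 163.272 / 11.368 = 14.362 m.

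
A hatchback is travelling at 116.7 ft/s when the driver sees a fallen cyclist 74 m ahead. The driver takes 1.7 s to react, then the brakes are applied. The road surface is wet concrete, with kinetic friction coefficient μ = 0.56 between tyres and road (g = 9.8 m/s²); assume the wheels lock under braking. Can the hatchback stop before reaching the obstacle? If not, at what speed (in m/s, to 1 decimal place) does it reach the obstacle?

No — it strikes the obstacle at 33.4 m/s

116.7 ft/s × 0.3048 = 35.5702 m/s.
a = μg = 0.56 × 9.8 = 5.488 m/s².
Reaction distance = 35.5702 × 1.7 = 60.469 m.
Braking distance needed to stop: v²/(2a) = 1265.239 / 10.976 = 115.273 m, so total needed = 60.469 + 115.273 = 175.742 m > 74 m — it cannot stop.
Distance remaining when braking begins: 74 − 60.469 = 13.531 m.
v² = v₀² − 2a·d = 1265.239 − 2 × 5.488 × 13.531 = 1116.723 m²/s².
v = √1116.723 = 33.417 m/s.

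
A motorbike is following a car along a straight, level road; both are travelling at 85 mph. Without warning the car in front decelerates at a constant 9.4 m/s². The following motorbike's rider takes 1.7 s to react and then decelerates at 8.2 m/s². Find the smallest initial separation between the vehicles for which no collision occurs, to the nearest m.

85 mph × 0.44704 = 37.9984 m/s.
Leader travels v²/(2a_L) = 1443.878 / 18.800 = 76.802 m before stopping.
Follower covers v·t_r = 37.9984 × 1.7 = 64.597 m while reacting, then v²/(2a_F) = 1443.878 / 16.400 = 88.041 m while braking, for a total of 64.597 + 88.041 = 152.638 m.
Since a_F ≤ a_L and the follower starts braking later, the follower is never slower than the leader, so the closest approach is when both have stopped.
Minimum gap = 152.638 − 76.802 = 75.836 m.

Minimum gap ≈ 76 m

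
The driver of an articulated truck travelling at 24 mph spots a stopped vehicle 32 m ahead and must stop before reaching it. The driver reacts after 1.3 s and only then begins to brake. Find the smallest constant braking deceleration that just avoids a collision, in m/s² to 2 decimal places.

Required deceleration ≈ 3.19 m/s²

24 mph × 0.44704 = 10.7290 m/s.
Distance covered during reaction = 10.7290 × 1.3 = 13.948 m.
Distance available for braking: 32 − 13.948 = 18.052 m.
v² = 2a·d ⇒ a = v²/(2d) = 10.7290² / (2 × 18.052) = 115.111 / 36.104 = 3.1883 m/s².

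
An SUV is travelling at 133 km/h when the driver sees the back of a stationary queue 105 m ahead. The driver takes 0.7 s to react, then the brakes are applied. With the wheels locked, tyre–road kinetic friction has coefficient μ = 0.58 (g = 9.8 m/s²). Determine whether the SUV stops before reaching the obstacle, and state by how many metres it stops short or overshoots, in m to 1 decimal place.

No — it overshoots by 40.9 m

133 km/h ÷ 3.6 = 36.9444 m/s.
a = μg = 0.58 × 9.8 = 5.684 m/s².
Reaction distance = 36.9444 × 0.7 = 25.861 m.
Braking distance = v²/(2a) = 1364.889 / 11.368 = 120.064 m.
Total stopping distance = 25.861 + 120.064 = 145.925 m, vs 105 m available — it cannot stop in time and overshoots by 145.925 − 105 = 40.925 m.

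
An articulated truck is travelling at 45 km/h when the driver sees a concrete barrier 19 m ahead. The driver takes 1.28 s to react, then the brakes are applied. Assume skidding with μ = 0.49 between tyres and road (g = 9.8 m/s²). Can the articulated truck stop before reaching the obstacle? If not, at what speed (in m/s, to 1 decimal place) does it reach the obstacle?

45 km/h ÷ 3.6 = 12.5000 m/s.
a = μg = 0.49 × 9.8 = 4.802 m/s².
Reaction distance = 12.5000 × 1.28 = 16.000 m.
Braking distance needed to stop: v²/(2a) = 156.250 / 9.604 = 16.269 m, so total needed = 16.000 + 16.269 = 32.269 m > 19 m — it cannot stop.
Distance remaining when braking begins: 19 − 16.000 = 3.000 m.
v² = v₀² − 2a·d = 156.250 − 2 × 4.802 × 3.000 = 127.438 m²/s².
v = √127.438 = 11.289 m/s.

No — it strikes the obstacle at 11.3 m/s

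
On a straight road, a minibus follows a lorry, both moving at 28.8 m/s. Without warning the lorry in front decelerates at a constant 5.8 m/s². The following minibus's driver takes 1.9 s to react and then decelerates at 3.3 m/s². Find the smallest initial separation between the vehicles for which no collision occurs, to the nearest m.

Leader travels v²/(2a_L) = 829.440 / 11.600 = 71.503 m before stopping.
Follower covers v·t_r = 28.8000 × 1.9 = 54.720 m while reacting, then v²/(2a_F) = 829.440 / 6.600 = 125.673 m while braking, for a total of 54.720 + 125.673 = 180.393 m.
Since a_F ≤ a_L and the follower starts braking later, the follower is never slower than the leader, so the closest approach is when both have stopped.
Minimum gap = 180.393 − 71.503 = 108.890 m.

Minimum gap ≈ 109 m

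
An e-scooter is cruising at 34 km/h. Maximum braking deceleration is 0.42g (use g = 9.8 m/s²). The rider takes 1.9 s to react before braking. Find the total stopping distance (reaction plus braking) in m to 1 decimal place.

Total stopping distance ≈ 28.8 m

34 km/h ÷ 3.6 = 9.4444 m/s.
a = 0.42 × 9.8 = 4.116 m/s².
Reaction distance = v·t_r = 9.4444 × 1.9 = 17.944 m.
Braking distance = v²/(2a) = 9.4444² / (2 × 4.116) = 89.197 / 8.232 = 10.835 m.
Total = 17.944 + 10.835 = 28.779 m.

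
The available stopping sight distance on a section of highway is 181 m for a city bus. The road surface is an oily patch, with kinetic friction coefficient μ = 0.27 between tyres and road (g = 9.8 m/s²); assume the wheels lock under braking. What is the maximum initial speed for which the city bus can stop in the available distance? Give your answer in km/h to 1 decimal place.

Maximum speed ≈ 111.4 km/h

a = μg = 0.27 × 9.8 = 2.646 m/s².
v²/(2a) = d ⇒ v = √(2 × 2.646 × 181) = √957.85 = 30.9492 m/s.
30.9492 m/s × 3.6 = 111.417 km/h.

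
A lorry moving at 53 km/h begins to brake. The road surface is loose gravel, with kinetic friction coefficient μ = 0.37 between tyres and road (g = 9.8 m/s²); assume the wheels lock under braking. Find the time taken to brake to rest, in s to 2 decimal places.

Braking time ≈ 4.06 s

53 km/h ÷ 3.6 = 14.7222 m/s.
a = μg = 0.37 × 9.8 = 3.626 m/s².
Braking time = v/a = 14.7222 / 3.626 = 4.060 s.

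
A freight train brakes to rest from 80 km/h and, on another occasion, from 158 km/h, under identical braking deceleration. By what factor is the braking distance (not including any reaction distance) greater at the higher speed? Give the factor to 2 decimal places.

Factor ≈ 3.90

Braking distance d = v²/(2a), so with a fixed, d ∝ v².
Factor = (158/80)² = 1.9750² = 3.9006.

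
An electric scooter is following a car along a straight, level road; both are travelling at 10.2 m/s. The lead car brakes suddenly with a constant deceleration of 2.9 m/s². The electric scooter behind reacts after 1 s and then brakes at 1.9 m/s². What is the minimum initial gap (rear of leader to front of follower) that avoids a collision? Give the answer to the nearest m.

Leader travels v²/(2a_L) = 104.040 / 5.800 = 17.938 m before stopping.
Follower covers v·t_r = 10.2000 × 1 = 10.200 m while reacting, then v²/(2a_F) = 104.040 / 3.800 = 27.379 m while braking, for a total of 10.200 + 27.379 = 37.579 m.
Since a_F ≤ a_L and the follower starts braking later, the follower is never slower than the leader, so the closest approach is when both have stopped.
Minimum gap = 37.579 − 17.938 = 19.641 m.

Minimum gap ≈ 20 m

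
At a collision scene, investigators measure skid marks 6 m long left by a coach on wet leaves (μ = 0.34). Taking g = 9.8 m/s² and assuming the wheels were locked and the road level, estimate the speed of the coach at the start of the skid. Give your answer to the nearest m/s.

Deceleration a = μg = 0.34 × 9.8 = 3.332 m/s².
v = √(2a·d) = √(2 × 3.332 × 6) = √39.984 = 6.3233 m/s.

Initial speed ≈ 6 m/s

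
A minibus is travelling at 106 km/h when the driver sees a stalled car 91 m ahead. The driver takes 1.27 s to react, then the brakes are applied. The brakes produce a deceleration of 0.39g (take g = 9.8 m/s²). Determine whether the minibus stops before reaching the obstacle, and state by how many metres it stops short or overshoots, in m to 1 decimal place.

106 km/h ÷ 3.6 = 29.4444 m/s.
a = 0.39 × 9.8 = 3.822 m/s².
Reaction distance = 29.4444 × 1.27 = 37.394 m.
Braking distance = v²/(2a) = 866.973 / 7.644 = 113.419 m.
Total stopping distance = 37.394 + 113.419 = 150.813 m, vs 91 m available — it cannot stop in time and overshoots by 150.813 − 91 = 59.813 m.

No — it overshoots by 59.8 m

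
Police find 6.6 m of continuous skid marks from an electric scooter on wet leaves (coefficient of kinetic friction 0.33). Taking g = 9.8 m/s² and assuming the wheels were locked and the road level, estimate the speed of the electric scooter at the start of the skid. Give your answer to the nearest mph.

Initial speed ≈ 15 mph

Deceleration a = μg = 0.33 × 9.8 = 3.234 m/s².
v = √(2a·d) = √(2 × 3.234 × 6.6) = √42.689 = 6.5337 m/s.
= 6.5337 ÷ 0.44704 = 14.615 mph.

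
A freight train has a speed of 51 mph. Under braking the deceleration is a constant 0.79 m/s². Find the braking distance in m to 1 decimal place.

Braking distance ≈ 329.0 m

51 mph × 0.44704 = 22.7990 m/s.
Braking distance = v²/(2a) = 22.7990² / (2 × 0.790) = 519.794 / 1.580 = 328.984 m.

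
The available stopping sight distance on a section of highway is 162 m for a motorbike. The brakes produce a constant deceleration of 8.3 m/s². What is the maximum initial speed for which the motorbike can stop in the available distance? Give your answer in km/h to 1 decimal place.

Maximum speed ≈ 186.7 km/h

v²/(2a) = d ⇒ v = √(2 × 8.300 × 162) = √2689.20 = 51.8575 m/s.
51.8575 m/s × 3.6 = 186.687 km/h.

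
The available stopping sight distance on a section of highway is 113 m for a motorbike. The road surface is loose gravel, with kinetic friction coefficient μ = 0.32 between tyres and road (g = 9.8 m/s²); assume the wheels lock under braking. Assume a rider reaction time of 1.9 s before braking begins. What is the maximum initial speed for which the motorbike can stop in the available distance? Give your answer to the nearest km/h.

Maximum speed ≈ 77 km/h

a = μg = 0.32 × 9.8 = 3.136 m/s².
Stopping distance: v·t_r + v²/(2a) = 113 with t_r = 1.9 s and a = 3.136 m/s².
So v² + 11.917 v − 708.74 = 0.
Positive root: v = −a·t_r + √((a·t_r)² + 2a·d) = −5.958 + √(35.498 + 708.74) = 21.3227 m/s.
21.3227 m/s × 3.6 = 76.762 km/h.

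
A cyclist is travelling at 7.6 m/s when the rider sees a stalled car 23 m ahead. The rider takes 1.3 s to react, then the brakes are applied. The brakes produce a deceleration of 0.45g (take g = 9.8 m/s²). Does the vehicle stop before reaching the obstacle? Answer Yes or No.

a = 0.45 × 9.8 = 4.410 m/s².
Reaction distance = 7.6000 × 1.3 = 9.880 m.
Braking distance = v²/(2a) = 57.760 / 8.820 = 6.549 m.
Total stopping distance = 9.880 + 6.549 = 16.429 m, vs 23 m available — it stops with 23 − 16.429 = 6.571 m to spare.

Yes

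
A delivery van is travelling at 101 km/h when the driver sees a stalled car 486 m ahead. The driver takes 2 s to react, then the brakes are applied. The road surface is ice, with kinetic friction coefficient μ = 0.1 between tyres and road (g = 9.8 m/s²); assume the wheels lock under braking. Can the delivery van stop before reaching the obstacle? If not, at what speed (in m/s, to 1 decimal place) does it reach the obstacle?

Yes — it stops about 28.3 m short of the obstacle, so it never reaches it

101 km/h ÷ 3.6 = 28.0556 m/s.
a = μg = 0.1 × 9.8 = 0.980 m/s².
Reaction distance = 28.0556 × 2 = 56.111 m.
Braking distance = v²/(2a) = 787.117 / 1.960 = 401.590 m.
Total stopping distance = 56.111 + 401.590 = 457.701 m, vs 486 m available — it stops with 486 − 457.701 = 28.299 m to spare.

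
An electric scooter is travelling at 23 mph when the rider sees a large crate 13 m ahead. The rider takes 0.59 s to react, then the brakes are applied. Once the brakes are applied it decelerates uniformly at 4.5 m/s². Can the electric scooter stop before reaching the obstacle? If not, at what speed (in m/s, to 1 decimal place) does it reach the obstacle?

No — it strikes the obstacle at 6.6 m/s

23 mph × 0.44704 = 10.2819 m/s.
Reaction distance = 10.2819 × 0.59 = 6.066 m.
Braking distance needed to stop: v²/(2a) = 105.717 / 9.000 = 11.746 m, so total needed = 6.066 + 11.746 = 17.812 m > 13 m — it cannot stop.
Distance remaining when braking begins: 13 − 6.066 = 6.934 m.
v² = v₀² − 2a·d = 105.717 − 2 × 4.500 × 6.934 = 43.311 m²/s².
v = √43.311 = 6.581 m/s.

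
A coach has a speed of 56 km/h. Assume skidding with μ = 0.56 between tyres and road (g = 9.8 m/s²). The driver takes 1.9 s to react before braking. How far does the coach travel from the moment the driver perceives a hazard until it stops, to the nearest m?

Total stopping distance ≈ 52 m

56 km/h ÷ 3.6 = 15.5556 m/s.
a = μg = 0.56 × 9.8 = 5.488 m/s².
Reaction distance = v·t_r = 15.5556 × 1.9 = 29.556 m.
Braking distance = v²/(2a) = 15.5556² / (2 × 5.488) = 241.977 / 10.976 = 22.046 m.
Total = 29.556 + 22.046 = 51.602 m.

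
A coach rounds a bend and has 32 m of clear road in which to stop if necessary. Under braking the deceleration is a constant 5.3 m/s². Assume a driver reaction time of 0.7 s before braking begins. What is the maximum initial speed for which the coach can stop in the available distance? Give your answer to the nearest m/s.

Maximum speed ≈ 15 m/s

Stopping distance: v·t_r + v²/(2a) = 32 with t_r = 0.7 s and a = 5.300 m/s².
So v² + 7.420 v − 339.20 = 0.
Positive root: v = −a·t_r + √((a·t_r)² + 2a·d) = −3.710 + √(13.764 + 339.20) = 15.0773 m/s.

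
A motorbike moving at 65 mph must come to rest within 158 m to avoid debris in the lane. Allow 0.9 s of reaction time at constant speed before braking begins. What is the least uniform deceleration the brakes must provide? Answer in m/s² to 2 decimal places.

Required deceleration ≈ 3.20 m/s²

65 mph × 0.44704 = 29.0576 m/s.
Distance covered during reaction = 29.0576 × 0.9 = 26.152 m.
Distance available for braking: 158 − 26.152 = 131.848 m.
v² = 2a·d ⇒ a = v²/(2d) = 29.0576² / (2 × 131.848) = 844.344 / 263.696 = 3.2020 m/s².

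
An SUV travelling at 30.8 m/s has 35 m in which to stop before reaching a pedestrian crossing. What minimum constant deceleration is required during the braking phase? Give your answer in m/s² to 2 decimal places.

Required deceleration ≈ 13.55 m/s²

v² = 2a·d ⇒ a = v²/(2d) = 30.8000² / (2 × 35.000) = 948.640 / 70.000 = 13.5520 m/s².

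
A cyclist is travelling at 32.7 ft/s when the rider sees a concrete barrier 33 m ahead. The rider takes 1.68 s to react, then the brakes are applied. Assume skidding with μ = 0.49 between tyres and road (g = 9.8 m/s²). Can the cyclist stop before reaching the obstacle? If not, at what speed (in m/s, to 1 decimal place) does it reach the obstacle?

32.7 ft/s × 0.3048 = 9.9670 m/s.
a = μg = 0.49 × 9.8 = 4.802 m/s².
Reaction distance = 9.9670 × 1.68 = 16.745 m.
Braking distance = v²/(2a) = 99.341 / 9.604 = 10.344 m.
Total stopping distance = 16.745 + 10.344 = 27.089 m, vs 33 m available — it stops with 33 − 27.089 = 5.911 m to spare.

Yes — it stops about 5.9 m short of the obstacle, so it never reaches it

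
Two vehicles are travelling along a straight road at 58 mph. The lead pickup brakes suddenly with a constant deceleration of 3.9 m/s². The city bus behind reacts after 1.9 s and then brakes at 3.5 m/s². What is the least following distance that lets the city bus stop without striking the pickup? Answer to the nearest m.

Minimum gap ≈ 59 m

58 mph × 0.44704 = 25.9283 m/s.
Leader travels v²/(2a_L) = 672.277 / 7.800 = 86.189 m before stopping.
Follower covers v·t_r = 25.9283 × 1.9 = 49.264 m while reacting, then v²/(2a_F) = 672.277 / 7.000 = 96.040 m while braking, for a total of 49.264 + 96.040 = 145.304 m.
Since a_F ≤ a_L and the follower starts braking later, the follower is never slower than the leader, so the closest approach is when both have stopped.
Minimum gap = 145.304 − 86.189 = 59.115 m.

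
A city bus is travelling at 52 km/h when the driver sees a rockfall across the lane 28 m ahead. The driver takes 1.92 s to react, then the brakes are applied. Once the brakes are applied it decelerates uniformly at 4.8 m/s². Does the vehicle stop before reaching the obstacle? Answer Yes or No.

52 km/h ÷ 3.6 = 14.4444 m/s.
Reaction distance = 14.4444 × 1.92 = 27.733 m.
Braking distance = v²/(2a) = 208.641 / 9.600 = 21.733 m.
Total stopping distance = 27.733 + 21.733 = 49.466 m, vs 28 m available — it cannot stop in time and overshoots by 49.466 − 28 = 21.466 m.

No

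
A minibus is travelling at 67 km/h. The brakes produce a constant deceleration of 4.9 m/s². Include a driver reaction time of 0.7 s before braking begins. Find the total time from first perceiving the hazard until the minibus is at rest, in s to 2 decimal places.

Total time ≈ 4.50 s

67 km/h ÷ 3.6 = 18.6111 m/s.
Braking time = v/a = 18.6111 / 4.900 = 3.798 s.
Total = 0.7 + 3.798 = 4.498 s.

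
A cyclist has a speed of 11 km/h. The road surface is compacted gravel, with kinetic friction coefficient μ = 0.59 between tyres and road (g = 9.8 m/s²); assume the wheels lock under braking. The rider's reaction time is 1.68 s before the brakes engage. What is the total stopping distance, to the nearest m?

Total stopping distance ≈ 6 m

11 km/h ÷ 3.6 = 3.0556 m/s.
a = μg = 0.59 × 9.8 = 5.782 m/s².
Reaction distance = v·t_r = 3.0556 × 1.68 = 5.133 m.
Braking distance = v²/(2a) = 3.0556² / (2 × 5.782) = 9.337 / 11.564 = 0.807 m.
Total = 5.133 + 0.807 = 5.940 m.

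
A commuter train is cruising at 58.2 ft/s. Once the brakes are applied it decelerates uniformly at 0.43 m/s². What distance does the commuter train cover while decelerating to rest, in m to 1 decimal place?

58.2 ft/s × 0.3048 = 17.7394 m/s.
Braking distance = v²/(2a) = 17.7394² / (2 × 0.430) = 314.686 / 0.860 = 365.914 m.

Braking distance ≈ 365.9 m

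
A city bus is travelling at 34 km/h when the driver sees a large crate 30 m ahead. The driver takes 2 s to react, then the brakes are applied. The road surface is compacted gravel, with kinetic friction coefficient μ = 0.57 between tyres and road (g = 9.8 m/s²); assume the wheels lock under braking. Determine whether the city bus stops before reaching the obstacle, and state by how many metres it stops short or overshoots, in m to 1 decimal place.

34 km/h ÷ 3.6 = 9.4444 m/s.
a = μg = 0.57 × 9.8 = 5.586 m/s².
Reaction distance = 9.4444 × 2 = 18.889 m.
Braking distance = v²/(2a) = 89.197 / 11.172 = 7.984 m.
Total stopping distance = 18.889 + 7.984 = 26.873 m, vs 30 m available — it stops with 30 − 26.873 = 3.127 m to spare.

Yes — it stops 3.1 m short of the obstacle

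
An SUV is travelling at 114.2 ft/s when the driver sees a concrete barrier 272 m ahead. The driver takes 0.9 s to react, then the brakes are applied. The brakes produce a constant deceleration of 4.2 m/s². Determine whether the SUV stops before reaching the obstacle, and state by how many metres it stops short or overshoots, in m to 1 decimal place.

Yes — it stops 96.4 m short of the obstacle

114.2 ft/s × 0.3048 = 34.8082 m/s.
Reaction distance = 34.8082 × 0.9 = 31.327 m.
Braking distance = v²/(2a) = 1211.611 / 8.400 = 144.239 m.
Total stopping distance = 31.327 + 144.239 = 175.566 m, vs 272 m available — it stops with 272 − 175.566 = 96.434 m to spare.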